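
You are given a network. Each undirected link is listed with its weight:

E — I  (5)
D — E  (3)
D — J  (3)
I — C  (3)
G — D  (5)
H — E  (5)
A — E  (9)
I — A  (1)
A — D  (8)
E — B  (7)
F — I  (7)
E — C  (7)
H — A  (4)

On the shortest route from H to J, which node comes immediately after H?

Candidate routes:
H → A → D → J: 4+8+3 = 15
H → E → D → J: 5+3+3 = 11
The minimum is 11 via H → E → D → J.
So from H the first move is to E.

E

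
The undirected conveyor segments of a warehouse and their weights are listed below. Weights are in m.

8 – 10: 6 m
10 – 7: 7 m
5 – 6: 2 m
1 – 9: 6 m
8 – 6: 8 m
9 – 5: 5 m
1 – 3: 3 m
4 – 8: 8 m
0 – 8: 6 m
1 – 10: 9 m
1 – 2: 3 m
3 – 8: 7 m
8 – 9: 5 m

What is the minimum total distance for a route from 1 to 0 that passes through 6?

Shortest 1→6: 1–9–5–6 = 13
Shortest 6→0: 6–8–0 = 14
Total via 6: 13 + 14 = 27 m.

27 m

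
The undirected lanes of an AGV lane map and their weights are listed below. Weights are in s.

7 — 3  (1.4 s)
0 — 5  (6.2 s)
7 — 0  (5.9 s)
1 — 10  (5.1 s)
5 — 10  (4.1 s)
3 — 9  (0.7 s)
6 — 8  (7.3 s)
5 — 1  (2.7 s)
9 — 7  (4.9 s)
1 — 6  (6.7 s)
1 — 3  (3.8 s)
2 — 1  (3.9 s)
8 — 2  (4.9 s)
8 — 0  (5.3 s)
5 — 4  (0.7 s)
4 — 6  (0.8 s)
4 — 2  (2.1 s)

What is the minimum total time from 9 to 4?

Compare a few routes:
9–3–1–5–4: 0.7+3.8+2.7+0.7 = 7.9
9–3–1–2–4: 0.7+3.8+3.9+2.1 = 10.5
9–3–1–6–4: 0.7+3.8+6.7+0.8 = 12
The minimum is 7.9 s via 9–3–1–5–4.

7.9 s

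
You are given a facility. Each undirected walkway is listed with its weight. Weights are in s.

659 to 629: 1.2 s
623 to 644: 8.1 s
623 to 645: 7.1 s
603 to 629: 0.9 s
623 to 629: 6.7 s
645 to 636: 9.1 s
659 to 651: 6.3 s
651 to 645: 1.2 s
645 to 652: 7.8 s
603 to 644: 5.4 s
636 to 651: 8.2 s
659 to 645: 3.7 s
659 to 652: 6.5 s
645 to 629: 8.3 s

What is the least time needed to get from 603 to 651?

7 s

Settle nodes by increasing distance from 603:
603: 0
629: 0.9  (via 603)
659: 2.1  (via 629)
644: 5.4  (via 603)
645: 5.8  (via 659)
651: 7  (via 645)
Shortest route: 603 → 629 → 659 → 645 → 651 = 7 s.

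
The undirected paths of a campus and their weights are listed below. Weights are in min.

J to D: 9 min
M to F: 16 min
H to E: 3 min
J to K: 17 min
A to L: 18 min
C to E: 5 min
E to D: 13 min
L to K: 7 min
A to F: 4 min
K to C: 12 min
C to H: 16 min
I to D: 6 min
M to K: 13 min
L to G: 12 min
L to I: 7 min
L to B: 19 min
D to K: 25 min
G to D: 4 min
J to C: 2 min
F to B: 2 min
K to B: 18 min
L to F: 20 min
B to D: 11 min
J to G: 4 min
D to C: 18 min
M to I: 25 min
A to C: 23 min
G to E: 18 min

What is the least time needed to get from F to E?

26 min

Settle nodes by increasing distance from F:
F: 0
B: 2  (via F)
A: 4  (via F)
D: 13  (via B)
M: 16  (via F)
G: 17  (via D)
I: 19  (via D)
K: 20  (via B)
L: 20  (via F)
J: 21  (via G)
C: 23  (via J)
E: 26  (via D)
Shortest route: F–B–D–E = 26 min.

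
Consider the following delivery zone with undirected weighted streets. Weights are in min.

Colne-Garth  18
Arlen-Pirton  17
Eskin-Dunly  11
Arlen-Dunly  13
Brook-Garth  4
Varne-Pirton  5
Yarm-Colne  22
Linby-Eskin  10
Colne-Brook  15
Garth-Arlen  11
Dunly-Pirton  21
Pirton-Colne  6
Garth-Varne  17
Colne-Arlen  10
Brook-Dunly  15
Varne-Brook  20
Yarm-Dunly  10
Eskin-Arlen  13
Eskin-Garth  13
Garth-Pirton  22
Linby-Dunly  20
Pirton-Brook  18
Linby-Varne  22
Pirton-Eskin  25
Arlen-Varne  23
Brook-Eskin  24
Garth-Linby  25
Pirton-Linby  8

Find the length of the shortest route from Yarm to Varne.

Running Dijkstra from Yarm:
Yarm: 0
Dunly: 10  (via Yarm)
Eskin: 21  (via Dunly)
Colne: 22  (via Yarm)
Arlen: 23  (via Dunly)
Brook: 25  (via Dunly)
Pirton: 28  (via Colne)
Garth: 29  (via Brook)
Linby: 30  (via Dunly)
Varne: 33  (via Pirton)
Shortest route: Yarm → Colne → Pirton → Varne = 33 min.

33 min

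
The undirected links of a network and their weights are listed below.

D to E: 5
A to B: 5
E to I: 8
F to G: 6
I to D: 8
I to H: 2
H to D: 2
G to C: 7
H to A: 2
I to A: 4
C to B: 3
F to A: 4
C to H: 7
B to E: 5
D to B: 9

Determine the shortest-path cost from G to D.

Running Dijkstra from G:
G: 0
F: 6  (via G)
C: 7  (via G)
A: 10  (via F)
B: 10  (via C)
H: 12  (via A)
D: 14  (via H)
Shortest route: G → F → A → H → D = 14.

14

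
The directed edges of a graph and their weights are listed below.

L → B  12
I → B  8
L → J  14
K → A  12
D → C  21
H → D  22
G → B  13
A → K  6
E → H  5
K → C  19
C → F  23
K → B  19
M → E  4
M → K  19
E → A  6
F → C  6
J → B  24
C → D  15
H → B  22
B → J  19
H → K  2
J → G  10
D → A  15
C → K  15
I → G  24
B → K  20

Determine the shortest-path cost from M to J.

49

Shortest distances from M:
M: 0
E: 4  (via M)
H: 9  (via E)
A: 10  (via E)
K: 11  (via H)
B: 30  (via K)
C: 30  (via K)
D: 31  (via H)
J: 49  (via B)
Shortest route: M–E–H–K–B–J = 49.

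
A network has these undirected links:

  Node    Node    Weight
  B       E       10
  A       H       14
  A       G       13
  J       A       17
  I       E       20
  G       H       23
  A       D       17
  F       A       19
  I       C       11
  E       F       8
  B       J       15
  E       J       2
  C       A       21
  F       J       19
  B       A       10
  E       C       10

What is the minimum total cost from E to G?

Settle nodes by increasing distance from E:
E: 0
J: 2  (via E)
F: 8  (via E)
B: 10  (via E)
C: 10  (via E)
A: 19  (via J)
I: 20  (via E)
G: 32  (via A)
Shortest route: E → J → A → G = 32.

32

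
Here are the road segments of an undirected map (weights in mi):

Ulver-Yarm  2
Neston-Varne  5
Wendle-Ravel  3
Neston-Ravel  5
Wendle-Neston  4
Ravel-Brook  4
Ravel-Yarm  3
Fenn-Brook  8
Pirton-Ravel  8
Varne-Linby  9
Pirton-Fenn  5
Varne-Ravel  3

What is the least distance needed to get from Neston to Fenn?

17 mi

Running Dijkstra from Neston:
Neston: 0
Wendle: 4  (via Neston)
Varne: 5  (via Neston)
Ravel: 5  (via Neston)
Yarm: 8  (via Ravel)
Brook: 9  (via Ravel)
Ulver: 10  (via Yarm)
Pirton: 13  (via Ravel)
Linby: 14  (via Varne)
Fenn: 17  (via Brook)
Shortest route: Neston–Ravel–Brook–Fenn = 17 mi.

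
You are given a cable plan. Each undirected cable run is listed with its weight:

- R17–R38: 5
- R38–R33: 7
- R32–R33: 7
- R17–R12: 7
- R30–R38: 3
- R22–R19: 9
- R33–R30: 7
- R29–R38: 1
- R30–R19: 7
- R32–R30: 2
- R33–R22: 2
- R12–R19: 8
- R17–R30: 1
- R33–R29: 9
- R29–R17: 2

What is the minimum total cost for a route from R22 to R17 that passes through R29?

Shortest R22→R29: R22–R33–R38–R29 = 10
Best R29 to R17: R29–R17 costing 2
Total via R29: 10 + 2 = 12.

12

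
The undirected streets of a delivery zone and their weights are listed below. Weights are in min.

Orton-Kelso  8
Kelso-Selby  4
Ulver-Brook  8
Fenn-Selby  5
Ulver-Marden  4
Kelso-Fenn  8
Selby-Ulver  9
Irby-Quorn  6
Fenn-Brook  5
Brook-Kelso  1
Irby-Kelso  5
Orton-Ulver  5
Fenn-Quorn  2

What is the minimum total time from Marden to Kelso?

13 min

Candidate routes:
Marden - Ulver - Orton - Kelso: 4+5+8 = 17
Marden - Ulver - Brook - Kelso: 4+8+1 = 13
Cheapest is Marden - Ulver - Brook - Kelso at 13 min.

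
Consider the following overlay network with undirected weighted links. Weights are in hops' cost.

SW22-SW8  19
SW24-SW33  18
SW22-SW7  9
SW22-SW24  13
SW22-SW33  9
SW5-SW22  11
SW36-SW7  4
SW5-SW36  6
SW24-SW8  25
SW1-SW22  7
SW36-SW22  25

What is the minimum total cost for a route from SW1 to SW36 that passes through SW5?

Shortest SW1→SW5: SW1–SW22–SW5 = 18
Shortest SW5→SW36: SW5–SW36 = 6
Total via SW5: 18 + 6 = 24 hops' cost.

24 hops' cost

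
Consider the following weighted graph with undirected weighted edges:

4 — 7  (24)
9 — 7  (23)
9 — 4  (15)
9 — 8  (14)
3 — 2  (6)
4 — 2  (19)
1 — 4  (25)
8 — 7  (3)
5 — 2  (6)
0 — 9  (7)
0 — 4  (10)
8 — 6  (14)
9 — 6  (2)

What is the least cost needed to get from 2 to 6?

36

Candidate routes:
2–4–0–9–6: 19+10+7+2 = 38
2–4–9–6: 19+15+2 = 36
2–4–7–8–6: 19+24+3+14 = 60
The minimum is 36 via 2–4–9–6.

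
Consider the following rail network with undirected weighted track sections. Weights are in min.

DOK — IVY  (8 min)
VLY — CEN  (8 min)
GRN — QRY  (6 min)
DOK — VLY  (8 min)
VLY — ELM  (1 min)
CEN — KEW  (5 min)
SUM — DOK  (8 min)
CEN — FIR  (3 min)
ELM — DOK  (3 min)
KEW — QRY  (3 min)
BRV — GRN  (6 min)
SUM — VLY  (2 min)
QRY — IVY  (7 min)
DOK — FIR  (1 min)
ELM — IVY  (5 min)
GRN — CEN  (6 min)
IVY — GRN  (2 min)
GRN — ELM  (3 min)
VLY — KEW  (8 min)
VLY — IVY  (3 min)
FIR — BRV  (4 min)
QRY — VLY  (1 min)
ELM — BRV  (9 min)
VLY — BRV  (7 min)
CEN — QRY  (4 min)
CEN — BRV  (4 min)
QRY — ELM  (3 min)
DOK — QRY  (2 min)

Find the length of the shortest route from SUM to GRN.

Enumerating some paths:
SUM → VLY → IVY → GRN: 2+3+2 = 7
SUM → VLY → ELM → GRN: 2+1+3 = 6
The minimum is 6 min via SUM → VLY → ELM → GRN.

6 min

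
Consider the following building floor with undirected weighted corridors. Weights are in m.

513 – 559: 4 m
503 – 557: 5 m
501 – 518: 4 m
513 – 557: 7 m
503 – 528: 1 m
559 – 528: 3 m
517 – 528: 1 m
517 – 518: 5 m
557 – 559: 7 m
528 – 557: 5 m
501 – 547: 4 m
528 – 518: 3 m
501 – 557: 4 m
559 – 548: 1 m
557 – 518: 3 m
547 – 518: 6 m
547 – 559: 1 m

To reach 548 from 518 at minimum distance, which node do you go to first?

528

Candidate routes:
518 - 528 - 559 - 548: 3+3+1 = 7
518 - 547 - 559 - 548: 6+1+1 = 8
518 - 501 - 547 - 559 - 548: 4+4+1+1 = 10
Cheapest is 518 - 528 - 559 - 548 at 7 m.
So from 518 the first move is to 528.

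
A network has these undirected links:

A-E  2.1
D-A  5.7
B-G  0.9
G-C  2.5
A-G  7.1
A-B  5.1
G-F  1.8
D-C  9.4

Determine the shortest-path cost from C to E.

10.6

Enumerating some paths:
C - D - A - E: 9.4+5.7+2.1 = 17.2
C - G - B - A - E: 2.5+0.9+5.1+2.1 = 10.6
C - G - A - E: 2.5+7.1+2.1 = 11.7
Cheapest is C - G - B - A - E at 10.6.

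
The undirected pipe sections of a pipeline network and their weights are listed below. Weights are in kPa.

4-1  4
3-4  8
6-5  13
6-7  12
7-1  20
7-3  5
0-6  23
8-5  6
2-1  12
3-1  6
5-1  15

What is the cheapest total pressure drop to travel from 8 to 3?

27 kPa

Settle nodes by increasing distance from 8:
8: 0
5: 6  (via 8)
6: 19  (via 5)
1: 21  (via 5)
4: 25  (via 1)
3: 27  (via 1)
Shortest route: 8–5–1–3 = 27 kPa.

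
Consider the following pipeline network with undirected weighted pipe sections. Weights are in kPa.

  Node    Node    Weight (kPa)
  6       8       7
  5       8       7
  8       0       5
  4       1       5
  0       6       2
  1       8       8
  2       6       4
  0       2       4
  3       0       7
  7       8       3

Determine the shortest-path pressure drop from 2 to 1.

17 kPa

Settle nodes by increasing distance from 2:
2: 0
0: 4  (via 2)
6: 4  (via 2)
8: 9  (via 0)
3: 11  (via 0)
7: 12  (via 8)
5: 16  (via 8)
1: 17  (via 8)
Shortest route: 2–0–8–1 = 17 kPa.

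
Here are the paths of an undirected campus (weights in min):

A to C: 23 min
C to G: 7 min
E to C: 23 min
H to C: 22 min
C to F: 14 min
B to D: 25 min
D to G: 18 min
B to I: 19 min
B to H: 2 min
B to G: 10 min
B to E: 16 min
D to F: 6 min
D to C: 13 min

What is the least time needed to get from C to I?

36 min

Settle nodes by increasing distance from C:
C: 0
G: 7  (via C)
D: 13  (via C)
F: 14  (via C)
B: 17  (via G)
H: 19  (via B)
A: 23  (via C)
E: 23  (via C)
I: 36  (via B)
Shortest route: C → G → B → I = 36 min.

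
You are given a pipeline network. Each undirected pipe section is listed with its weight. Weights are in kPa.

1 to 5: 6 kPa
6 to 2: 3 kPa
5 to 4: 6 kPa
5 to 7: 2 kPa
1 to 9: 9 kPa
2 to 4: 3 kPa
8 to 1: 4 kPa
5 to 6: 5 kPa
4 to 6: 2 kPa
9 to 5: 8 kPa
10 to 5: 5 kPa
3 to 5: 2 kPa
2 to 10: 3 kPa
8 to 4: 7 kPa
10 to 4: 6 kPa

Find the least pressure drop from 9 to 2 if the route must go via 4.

17 kPa

Shortest 9→4: 9 → 5 → 4 = 14
Shortest 4→2: 4 → 2 = 3
Total via 4: 14 + 3 = 17 kPa.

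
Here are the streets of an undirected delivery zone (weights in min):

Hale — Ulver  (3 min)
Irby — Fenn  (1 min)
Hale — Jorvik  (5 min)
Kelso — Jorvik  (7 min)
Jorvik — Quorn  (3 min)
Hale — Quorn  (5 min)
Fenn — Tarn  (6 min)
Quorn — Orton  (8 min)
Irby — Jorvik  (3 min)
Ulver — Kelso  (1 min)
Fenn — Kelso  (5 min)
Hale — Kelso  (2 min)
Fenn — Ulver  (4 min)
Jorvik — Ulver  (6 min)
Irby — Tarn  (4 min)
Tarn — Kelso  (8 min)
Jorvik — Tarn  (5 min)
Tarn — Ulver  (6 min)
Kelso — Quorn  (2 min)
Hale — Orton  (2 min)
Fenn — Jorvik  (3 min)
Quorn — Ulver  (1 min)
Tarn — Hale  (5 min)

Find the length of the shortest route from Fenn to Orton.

9 min

Running Dijkstra from Fenn:
Fenn: 0
Irby: 1  (via Fenn)
Jorvik: 3  (via Fenn)
Ulver: 4  (via Fenn)
Quorn: 5  (via Ulver)
Kelso: 5  (via Fenn)
Tarn: 5  (via Irby)
Hale: 7  (via Ulver)
Orton: 9  (via Hale)
Shortest route: Fenn → Ulver → Hale → Orton = 9 min.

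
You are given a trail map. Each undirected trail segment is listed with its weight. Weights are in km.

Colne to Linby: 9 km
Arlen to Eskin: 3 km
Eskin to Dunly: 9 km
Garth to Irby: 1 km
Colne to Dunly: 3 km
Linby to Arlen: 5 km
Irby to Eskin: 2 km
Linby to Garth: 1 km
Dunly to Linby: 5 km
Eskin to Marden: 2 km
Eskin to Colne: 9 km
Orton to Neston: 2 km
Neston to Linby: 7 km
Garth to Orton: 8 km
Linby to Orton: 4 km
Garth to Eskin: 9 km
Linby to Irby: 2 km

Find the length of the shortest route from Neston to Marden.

12 km

Shortest distances from Neston:
Neston: 0
Orton: 2  (via Neston)
Linby: 6  (via Orton)
Garth: 7  (via Linby)
Irby: 8  (via Linby)
Eskin: 10  (via Irby)
Dunly: 11  (via Linby)
Arlen: 11  (via Linby)
Marden: 12  (via Eskin)
Shortest route: Neston–Orton–Linby–Irby–Eskin–Marden = 12 km.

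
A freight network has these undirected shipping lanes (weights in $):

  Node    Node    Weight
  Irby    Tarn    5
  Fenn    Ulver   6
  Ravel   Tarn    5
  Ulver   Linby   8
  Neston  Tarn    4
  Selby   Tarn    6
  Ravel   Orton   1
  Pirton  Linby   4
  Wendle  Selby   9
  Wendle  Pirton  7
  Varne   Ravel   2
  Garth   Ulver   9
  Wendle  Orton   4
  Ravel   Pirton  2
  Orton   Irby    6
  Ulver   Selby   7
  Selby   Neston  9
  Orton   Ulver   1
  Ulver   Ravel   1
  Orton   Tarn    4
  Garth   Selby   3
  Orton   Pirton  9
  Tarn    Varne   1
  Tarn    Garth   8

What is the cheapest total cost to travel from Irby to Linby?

Running Dijkstra from Irby:
Irby: 0
Tarn: 5  (via Irby)
Orton: 6  (via Irby)
Varne: 6  (via Tarn)
Ravel: 7  (via Orton)
Ulver: 7  (via Orton)
Neston: 9  (via Tarn)
Pirton: 9  (via Ravel)
Wendle: 10  (via Orton)
Selby: 11  (via Tarn)
Garth: 13  (via Tarn)
Fenn: 13  (via Ulver)
Linby: 13  (via Pirton)
Shortest route: Irby → Orton → Ravel → Pirton → Linby = $13.

$13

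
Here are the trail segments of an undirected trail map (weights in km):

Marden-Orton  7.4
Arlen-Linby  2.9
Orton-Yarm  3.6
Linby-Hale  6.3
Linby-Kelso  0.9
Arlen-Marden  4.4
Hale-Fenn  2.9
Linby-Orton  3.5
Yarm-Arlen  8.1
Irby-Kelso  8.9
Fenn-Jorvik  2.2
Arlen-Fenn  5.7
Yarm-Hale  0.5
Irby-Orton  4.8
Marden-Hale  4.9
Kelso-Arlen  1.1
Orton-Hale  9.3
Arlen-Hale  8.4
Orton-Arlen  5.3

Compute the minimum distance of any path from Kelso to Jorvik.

9 km

Running Dijkstra from Kelso:
Kelso: 0
Linby: 0.9  (via Kelso)
Arlen: 1.1  (via Kelso)
Orton: 4.4  (via Linby)
Marden: 5.5  (via Arlen)
Fenn: 6.8  (via Arlen)
Hale: 7.2  (via Linby)
Yarm: 7.7  (via Hale)
Irby: 8.9  (via Kelso)
Jorvik: 9  (via Fenn)
Shortest route: Kelso → Arlen → Fenn → Jorvik = 9 km.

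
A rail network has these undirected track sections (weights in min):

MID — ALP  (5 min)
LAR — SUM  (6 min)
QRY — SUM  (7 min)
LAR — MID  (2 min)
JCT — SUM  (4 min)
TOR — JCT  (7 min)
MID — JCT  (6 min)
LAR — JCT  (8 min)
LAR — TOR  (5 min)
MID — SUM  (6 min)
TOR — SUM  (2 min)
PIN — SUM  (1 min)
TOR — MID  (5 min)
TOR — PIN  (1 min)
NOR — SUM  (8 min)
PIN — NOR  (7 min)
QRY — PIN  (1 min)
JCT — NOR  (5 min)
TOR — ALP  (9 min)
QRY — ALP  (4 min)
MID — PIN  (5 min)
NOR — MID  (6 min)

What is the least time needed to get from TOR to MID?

Candidate routes:
TOR - LAR - MID: 5+2 = 7
TOR - MID: 5 = 5
TOR - SUM - MID: 2+6 = 8
TOR - PIN - MID: 1+5 = 6
The minimum is 5 min via TOR - MID.

5 min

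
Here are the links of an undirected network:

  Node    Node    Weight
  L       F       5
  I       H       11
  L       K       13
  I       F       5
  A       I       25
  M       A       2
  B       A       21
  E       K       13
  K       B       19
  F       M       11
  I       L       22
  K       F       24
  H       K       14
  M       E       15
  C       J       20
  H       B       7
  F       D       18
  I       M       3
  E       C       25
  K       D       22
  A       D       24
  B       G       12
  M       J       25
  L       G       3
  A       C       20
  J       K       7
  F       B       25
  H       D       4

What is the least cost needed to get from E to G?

29

Running Dijkstra from E:
E: 0
K: 13  (via E)
M: 15  (via E)
A: 17  (via M)
I: 18  (via M)
J: 20  (via K)
F: 23  (via I)
C: 25  (via E)
L: 26  (via K)
H: 27  (via K)
G: 29  (via L)
Shortest route: E → K → L → G = 29.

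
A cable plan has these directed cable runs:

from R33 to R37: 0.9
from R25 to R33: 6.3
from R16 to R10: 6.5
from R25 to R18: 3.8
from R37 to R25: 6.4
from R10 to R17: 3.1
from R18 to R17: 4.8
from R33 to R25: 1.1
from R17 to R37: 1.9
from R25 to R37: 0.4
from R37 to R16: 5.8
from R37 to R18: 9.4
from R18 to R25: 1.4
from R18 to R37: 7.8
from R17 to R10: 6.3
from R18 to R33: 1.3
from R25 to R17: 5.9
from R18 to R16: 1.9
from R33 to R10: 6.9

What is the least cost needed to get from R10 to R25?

Running Dijkstra from R10:
R10: 0
R17: 3.1  (via R10)
R37: 5  (via R17)
R16: 10.8  (via R37)
R25: 11.4  (via R37)
Shortest route: R10 → R17 → R37 → R25 = 11.4.

11.4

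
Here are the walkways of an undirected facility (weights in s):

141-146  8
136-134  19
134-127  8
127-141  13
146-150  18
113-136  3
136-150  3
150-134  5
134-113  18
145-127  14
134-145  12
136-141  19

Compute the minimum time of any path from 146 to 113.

Enumerating some paths:
146–150–136–113: 18+3+3 = 24
146–141–136–113: 8+19+3 = 30
146–141–127–134–150–136–113: 8+13+8+5+3+3 = 40
146–150–134–113: 18+5+18 = 41
Cheapest is 146–150–136–113 at 24 s.

24 s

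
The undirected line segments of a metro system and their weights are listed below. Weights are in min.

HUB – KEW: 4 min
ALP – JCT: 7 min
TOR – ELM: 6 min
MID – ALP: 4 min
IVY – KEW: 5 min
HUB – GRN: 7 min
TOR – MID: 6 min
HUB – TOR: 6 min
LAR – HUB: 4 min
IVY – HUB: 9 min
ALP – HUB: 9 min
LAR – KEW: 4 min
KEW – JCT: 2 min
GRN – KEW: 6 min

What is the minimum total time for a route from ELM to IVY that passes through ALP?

Best ELM to ALP: ELM–TOR–MID–ALP costing 16
Shortest ALP→IVY: ALP–JCT–KEW–IVY = 14
Total via ALP: 16 + 14 = 30 min.

30 min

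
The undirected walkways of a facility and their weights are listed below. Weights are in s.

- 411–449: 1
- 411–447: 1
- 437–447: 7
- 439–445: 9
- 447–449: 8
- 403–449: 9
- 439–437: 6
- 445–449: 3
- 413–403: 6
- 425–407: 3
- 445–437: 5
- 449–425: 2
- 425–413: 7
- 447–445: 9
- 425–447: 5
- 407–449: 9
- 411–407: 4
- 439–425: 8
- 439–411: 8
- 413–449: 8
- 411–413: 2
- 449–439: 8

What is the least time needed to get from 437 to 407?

Shortest distances from 437:
437: 0
445: 5  (via 437)
439: 6  (via 437)
447: 7  (via 437)
449: 8  (via 445)
411: 8  (via 447)
413: 10  (via 411)
425: 10  (via 449)
407: 12  (via 411)
Shortest route: 437 → 447 → 411 → 407 = 12 s.

12 s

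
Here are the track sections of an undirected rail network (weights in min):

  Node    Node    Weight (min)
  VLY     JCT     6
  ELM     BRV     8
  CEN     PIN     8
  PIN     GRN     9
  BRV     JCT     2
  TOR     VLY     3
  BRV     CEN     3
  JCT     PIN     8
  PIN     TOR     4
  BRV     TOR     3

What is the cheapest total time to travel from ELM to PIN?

15 min

Candidate routes:
ELM - BRV - JCT - PIN: 8+2+8 = 18
ELM - BRV - CEN - PIN: 8+3+8 = 19
ELM - BRV - TOR - PIN: 8+3+4 = 15
The minimum is 15 min via ELM - BRV - TOR - PIN.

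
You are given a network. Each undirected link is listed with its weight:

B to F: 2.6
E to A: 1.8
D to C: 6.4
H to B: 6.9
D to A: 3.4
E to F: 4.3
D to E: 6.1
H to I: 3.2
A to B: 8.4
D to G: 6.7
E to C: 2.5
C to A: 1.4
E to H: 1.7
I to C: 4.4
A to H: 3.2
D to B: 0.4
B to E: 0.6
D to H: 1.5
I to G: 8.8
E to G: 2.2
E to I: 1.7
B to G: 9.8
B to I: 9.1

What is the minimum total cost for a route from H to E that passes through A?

5

Best H to A: H–A costing 3.2
Shortest A→E: A–E = 1.8
Total via A: 3.2 + 1.8 = 5.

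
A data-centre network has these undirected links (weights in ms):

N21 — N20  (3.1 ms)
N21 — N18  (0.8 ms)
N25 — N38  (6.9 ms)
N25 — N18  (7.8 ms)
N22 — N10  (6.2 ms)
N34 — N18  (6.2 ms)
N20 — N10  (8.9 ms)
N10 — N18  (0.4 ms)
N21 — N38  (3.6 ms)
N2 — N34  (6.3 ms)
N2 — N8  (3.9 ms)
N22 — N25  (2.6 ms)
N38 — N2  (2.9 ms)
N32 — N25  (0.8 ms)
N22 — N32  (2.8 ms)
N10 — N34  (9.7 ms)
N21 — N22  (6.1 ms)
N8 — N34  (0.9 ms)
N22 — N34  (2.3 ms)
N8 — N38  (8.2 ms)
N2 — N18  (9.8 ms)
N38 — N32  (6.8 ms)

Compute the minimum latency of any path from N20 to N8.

11 ms

Compare a few routes:
N20 → N21 → N22 → N34 → N8: 3.1+6.1+2.3+0.9 = 12.4
N20 → N21 → N18 → N34 → N8: 3.1+0.8+6.2+0.9 = 11
Cheapest is N20 → N21 → N18 → N34 → N8 at 11 ms.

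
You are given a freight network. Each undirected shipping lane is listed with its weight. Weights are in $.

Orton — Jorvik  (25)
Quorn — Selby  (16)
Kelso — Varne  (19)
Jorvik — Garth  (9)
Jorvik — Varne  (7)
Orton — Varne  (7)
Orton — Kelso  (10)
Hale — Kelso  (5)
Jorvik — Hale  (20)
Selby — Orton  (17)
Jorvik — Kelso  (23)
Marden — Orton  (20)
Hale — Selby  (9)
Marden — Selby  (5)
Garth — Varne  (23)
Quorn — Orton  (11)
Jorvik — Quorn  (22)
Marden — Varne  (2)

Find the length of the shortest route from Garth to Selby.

$23

Running Dijkstra from Garth:
Garth: 0
Jorvik: 9  (via Garth)
Varne: 16  (via Jorvik)
Marden: 18  (via Varne)
Selby: 23  (via Marden)
Shortest route: Garth–Jorvik–Varne–Marden–Selby = $23.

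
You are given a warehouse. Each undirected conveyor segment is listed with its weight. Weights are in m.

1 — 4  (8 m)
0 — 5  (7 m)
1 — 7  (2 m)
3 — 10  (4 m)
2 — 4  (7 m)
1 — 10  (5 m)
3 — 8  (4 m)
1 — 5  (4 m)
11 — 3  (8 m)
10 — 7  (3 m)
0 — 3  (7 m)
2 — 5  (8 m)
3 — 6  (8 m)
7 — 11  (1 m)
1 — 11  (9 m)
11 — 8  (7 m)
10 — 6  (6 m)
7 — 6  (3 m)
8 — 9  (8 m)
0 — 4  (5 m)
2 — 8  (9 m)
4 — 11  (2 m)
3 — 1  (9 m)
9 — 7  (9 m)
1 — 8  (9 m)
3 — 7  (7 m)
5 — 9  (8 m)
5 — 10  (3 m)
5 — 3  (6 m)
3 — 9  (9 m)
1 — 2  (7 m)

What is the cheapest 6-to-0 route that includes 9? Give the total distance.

27 m

Best 6 to 9: 6–7–9 costing 12
Best 9 to 0: 9–5–0 costing 15
Total via 9: 12 + 15 = 27 m.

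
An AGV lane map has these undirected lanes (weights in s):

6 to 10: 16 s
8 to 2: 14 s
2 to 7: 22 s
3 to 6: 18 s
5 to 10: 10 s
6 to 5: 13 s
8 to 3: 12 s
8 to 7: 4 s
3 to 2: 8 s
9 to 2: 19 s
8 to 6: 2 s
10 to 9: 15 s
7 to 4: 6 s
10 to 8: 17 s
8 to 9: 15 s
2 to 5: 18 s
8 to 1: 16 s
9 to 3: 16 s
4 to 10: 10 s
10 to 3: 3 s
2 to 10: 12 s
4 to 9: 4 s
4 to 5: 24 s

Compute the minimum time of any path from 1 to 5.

Candidate routes:
1 - 8 - 6 - 5: 16+2+13 = 31
1 - 8 - 3 - 10 - 5: 16+12+3+10 = 41
Cheapest is 1 - 8 - 6 - 5 at 31 s.

31 s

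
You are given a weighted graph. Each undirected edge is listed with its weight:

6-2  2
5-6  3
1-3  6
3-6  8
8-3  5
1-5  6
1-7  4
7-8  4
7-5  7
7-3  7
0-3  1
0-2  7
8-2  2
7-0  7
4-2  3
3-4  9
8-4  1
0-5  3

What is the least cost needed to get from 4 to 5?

Settle nodes by increasing distance from 4:
4: 0
8: 1  (via 4)
2: 3  (via 4)
6: 5  (via 2)
7: 5  (via 8)
3: 6  (via 8)
0: 7  (via 3)
5: 8  (via 6)
Shortest route: 4 → 2 → 6 → 5 = 8.

8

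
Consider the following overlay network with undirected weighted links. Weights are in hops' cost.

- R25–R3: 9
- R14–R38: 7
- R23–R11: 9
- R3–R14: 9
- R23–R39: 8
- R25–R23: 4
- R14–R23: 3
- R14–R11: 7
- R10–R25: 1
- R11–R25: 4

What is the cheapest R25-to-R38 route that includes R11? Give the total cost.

18 hops' cost

Best R25 to R11: R25–R11 costing 4
Shortest R11→R38: R11–R14–R38 = 14
Total via R11: 4 + 14 = 18 hops' cost.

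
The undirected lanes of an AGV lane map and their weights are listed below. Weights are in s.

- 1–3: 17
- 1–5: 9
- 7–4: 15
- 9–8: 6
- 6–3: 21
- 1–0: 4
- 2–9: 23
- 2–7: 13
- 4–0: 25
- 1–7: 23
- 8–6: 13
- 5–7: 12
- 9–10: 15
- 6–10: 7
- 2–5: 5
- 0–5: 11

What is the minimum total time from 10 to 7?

51 s

Shortest distances from 10:
10: 0
6: 7  (via 10)
9: 15  (via 10)
8: 20  (via 6)
3: 28  (via 6)
2: 38  (via 9)
5: 43  (via 2)
1: 45  (via 3)
0: 49  (via 1)
7: 51  (via 2)
Shortest route: 10 → 9 → 2 → 7 = 51 s.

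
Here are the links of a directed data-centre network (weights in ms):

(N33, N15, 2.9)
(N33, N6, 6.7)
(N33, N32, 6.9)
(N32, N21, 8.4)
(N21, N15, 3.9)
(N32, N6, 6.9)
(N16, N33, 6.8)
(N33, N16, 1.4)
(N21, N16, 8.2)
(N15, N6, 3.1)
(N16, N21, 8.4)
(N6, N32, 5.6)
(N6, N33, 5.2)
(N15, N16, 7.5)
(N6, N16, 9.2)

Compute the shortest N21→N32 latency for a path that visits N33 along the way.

Best N21 to N33: N21–N15–N6–N33 costing 12.2
Best N33 to N32: N33–N32 costing 6.9
Total via N33: 12.2 + 6.9 = 19.1 ms.

19.1 ms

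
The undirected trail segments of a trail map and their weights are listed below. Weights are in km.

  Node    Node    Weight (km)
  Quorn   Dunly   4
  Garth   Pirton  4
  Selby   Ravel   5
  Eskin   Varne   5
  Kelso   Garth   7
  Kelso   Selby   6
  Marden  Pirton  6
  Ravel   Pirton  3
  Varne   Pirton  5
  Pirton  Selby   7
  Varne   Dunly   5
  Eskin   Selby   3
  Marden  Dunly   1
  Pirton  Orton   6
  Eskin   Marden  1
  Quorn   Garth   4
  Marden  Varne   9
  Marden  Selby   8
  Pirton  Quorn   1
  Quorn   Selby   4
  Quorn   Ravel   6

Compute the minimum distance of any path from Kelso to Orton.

17 km

Shortest distances from Kelso:
Kelso: 0
Selby: 6  (via Kelso)
Garth: 7  (via Kelso)
Eskin: 9  (via Selby)
Marden: 10  (via Eskin)
Quorn: 10  (via Selby)
Dunly: 11  (via Marden)
Pirton: 11  (via Garth)
Ravel: 11  (via Selby)
Varne: 14  (via Eskin)
Orton: 17  (via Pirton)
Shortest route: Kelso → Garth → Pirton → Orton = 17 km.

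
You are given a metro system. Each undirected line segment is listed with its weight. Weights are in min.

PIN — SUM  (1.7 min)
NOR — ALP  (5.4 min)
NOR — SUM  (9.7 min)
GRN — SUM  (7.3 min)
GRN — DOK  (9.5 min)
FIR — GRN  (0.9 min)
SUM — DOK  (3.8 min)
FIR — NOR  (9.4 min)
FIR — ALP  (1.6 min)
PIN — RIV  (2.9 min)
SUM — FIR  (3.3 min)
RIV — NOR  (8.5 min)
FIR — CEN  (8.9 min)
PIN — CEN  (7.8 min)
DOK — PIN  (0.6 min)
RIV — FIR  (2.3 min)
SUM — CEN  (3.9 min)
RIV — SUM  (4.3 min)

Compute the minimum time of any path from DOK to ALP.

Settle nodes by increasing distance from DOK:
DOK: 0
PIN: 0.6  (via DOK)
SUM: 2.3  (via PIN)
RIV: 3.5  (via PIN)
FIR: 5.6  (via SUM)
CEN: 6.2  (via SUM)
GRN: 6.5  (via FIR)
ALP: 7.2  (via FIR)
Shortest route: DOK → PIN → SUM → FIR → ALP = 7.2 min.

7.2 min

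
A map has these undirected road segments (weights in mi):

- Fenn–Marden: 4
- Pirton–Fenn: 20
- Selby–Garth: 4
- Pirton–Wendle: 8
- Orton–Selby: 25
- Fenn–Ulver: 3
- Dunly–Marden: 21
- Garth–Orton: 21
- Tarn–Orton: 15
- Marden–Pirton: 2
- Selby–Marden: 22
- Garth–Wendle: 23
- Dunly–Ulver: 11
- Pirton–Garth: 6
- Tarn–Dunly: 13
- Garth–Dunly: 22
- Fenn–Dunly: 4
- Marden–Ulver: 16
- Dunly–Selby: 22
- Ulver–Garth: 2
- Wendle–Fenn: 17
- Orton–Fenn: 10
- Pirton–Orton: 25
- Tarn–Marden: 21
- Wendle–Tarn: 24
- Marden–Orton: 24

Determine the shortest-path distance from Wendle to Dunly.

Enumerating some paths:
Wendle - Pirton - Marden - Fenn - Dunly: 8+2+4+4 = 18
Wendle - Fenn - Dunly: 17+4 = 21
The minimum is 18 mi via Wendle - Pirton - Marden - Fenn - Dunly.

18 mi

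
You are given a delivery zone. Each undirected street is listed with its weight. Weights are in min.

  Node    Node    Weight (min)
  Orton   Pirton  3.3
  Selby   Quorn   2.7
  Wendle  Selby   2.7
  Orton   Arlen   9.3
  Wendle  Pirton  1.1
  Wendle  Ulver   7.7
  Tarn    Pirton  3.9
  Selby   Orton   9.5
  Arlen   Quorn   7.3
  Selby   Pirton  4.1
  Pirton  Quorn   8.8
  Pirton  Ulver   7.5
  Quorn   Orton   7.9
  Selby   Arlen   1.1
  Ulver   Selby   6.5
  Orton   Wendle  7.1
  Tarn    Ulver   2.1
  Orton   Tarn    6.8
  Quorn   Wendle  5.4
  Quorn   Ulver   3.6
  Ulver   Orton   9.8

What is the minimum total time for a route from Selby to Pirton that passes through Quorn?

9.2 min

Best Selby to Quorn: Selby → Quorn costing 2.7
Shortest Quorn→Pirton: Quorn → Wendle → Pirton = 6.5
Total via Quorn: 2.7 + 6.5 = 9.2 min.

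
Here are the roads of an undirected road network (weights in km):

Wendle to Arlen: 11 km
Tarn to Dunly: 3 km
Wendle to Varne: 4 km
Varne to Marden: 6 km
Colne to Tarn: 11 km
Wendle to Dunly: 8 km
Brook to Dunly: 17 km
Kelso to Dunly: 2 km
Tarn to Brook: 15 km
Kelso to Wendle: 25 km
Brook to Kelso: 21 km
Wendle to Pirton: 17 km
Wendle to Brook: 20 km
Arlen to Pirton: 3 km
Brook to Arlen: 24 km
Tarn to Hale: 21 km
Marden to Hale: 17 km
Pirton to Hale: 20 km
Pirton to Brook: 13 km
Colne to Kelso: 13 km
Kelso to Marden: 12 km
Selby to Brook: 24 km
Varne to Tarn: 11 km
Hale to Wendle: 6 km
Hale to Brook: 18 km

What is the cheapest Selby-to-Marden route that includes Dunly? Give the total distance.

55 km

Best Selby to Dunly: Selby → Brook → Dunly costing 41
Shortest Dunly→Marden: Dunly → Kelso → Marden = 14
Total via Dunly: 41 + 14 = 55 km.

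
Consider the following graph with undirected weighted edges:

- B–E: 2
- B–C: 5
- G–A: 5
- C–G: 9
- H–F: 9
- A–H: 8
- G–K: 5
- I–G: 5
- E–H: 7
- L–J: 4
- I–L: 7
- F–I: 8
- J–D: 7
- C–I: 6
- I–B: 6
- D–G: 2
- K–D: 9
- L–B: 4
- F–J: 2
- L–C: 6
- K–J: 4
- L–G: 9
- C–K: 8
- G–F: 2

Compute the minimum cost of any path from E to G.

Shortest distances from E:
E: 0
B: 2  (via E)
L: 6  (via B)
C: 7  (via B)
H: 7  (via E)
I: 8  (via B)
J: 10  (via L)
F: 12  (via J)
G: 13  (via I)
Shortest route: E–B–I–G = 13.

13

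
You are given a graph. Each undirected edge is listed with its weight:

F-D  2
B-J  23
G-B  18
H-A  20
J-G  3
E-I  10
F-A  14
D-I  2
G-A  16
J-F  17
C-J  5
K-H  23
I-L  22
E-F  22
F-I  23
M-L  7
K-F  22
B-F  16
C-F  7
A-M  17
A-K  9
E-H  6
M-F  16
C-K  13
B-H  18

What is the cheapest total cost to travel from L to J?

Running Dijkstra from L:
L: 0
M: 7  (via L)
I: 22  (via L)
F: 23  (via M)
A: 24  (via M)
D: 24  (via I)
C: 30  (via F)
E: 32  (via I)
K: 33  (via A)
J: 35  (via C)
Shortest route: L–M–F–C–J = 35.

35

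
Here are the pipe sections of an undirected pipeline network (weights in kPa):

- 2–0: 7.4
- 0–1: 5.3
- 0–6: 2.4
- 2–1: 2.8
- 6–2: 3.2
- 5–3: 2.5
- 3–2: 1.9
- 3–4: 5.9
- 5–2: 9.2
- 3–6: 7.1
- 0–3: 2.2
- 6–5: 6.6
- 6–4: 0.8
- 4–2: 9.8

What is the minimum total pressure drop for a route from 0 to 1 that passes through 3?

Best 0 to 3: 0 → 3 costing 2.2
Shortest 3→1: 3 → 2 → 1 = 4.7
Total via 3: 2.2 + 4.7 = 6.9 kPa.

6.9 kPa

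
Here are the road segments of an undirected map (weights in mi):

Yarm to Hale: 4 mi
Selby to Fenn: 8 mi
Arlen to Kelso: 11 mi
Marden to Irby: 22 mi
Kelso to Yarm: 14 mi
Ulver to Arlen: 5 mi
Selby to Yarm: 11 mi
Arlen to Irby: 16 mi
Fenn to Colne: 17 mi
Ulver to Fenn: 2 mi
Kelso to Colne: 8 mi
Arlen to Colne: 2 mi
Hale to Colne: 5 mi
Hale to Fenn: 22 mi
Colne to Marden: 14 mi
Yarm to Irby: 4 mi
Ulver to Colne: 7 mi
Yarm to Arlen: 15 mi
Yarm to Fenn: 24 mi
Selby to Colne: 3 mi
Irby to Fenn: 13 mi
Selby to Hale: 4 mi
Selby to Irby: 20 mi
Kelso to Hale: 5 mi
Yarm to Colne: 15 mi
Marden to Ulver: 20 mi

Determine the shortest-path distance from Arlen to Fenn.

Enumerating some paths:
Arlen–Colne–Ulver–Fenn: 2+7+2 = 11
Arlen–Ulver–Fenn: 5+2 = 7
The minimum is 7 mi via Arlen–Ulver–Fenn.

7 mi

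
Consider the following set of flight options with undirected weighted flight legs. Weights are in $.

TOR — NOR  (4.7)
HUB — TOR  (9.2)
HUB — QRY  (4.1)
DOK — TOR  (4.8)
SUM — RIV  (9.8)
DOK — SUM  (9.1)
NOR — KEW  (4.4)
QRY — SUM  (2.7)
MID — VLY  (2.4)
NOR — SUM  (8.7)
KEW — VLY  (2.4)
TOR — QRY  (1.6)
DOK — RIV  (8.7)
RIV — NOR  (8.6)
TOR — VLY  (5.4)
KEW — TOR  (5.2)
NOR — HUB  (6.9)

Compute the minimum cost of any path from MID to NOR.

$9.2

Compare a few routes:
MID - VLY - KEW - TOR - NOR: 2.4+2.4+5.2+4.7 = 14.7
MID - VLY - KEW - NOR: 2.4+2.4+4.4 = 9.2
MID - VLY - TOR - NOR: 2.4+5.4+4.7 = 12.5
Cheapest is MID - VLY - KEW - NOR at $9.2.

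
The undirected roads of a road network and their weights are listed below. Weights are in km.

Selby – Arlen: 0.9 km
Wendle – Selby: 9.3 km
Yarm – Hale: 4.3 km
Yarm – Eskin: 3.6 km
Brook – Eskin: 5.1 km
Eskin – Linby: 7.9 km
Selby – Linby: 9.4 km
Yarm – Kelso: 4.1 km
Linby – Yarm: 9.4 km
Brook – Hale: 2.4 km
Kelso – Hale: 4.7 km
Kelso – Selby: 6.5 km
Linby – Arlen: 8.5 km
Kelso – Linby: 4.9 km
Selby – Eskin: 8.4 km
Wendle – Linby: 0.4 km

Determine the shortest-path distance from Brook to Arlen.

Compare a few routes:
Brook → Hale → Yarm → Kelso → Selby → Arlen: 2.4+4.3+4.1+6.5+0.9 = 18.2
Brook → Hale → Kelso → Selby → Arlen: 2.4+4.7+6.5+0.9 = 14.5
Brook → Hale → Yarm → Eskin → Selby → Arlen: 2.4+4.3+3.6+8.4+0.9 = 19.6
Brook → Eskin → Selby → Arlen: 5.1+8.4+0.9 = 14.4
The minimum is 14.4 km via Brook → Eskin → Selby → Arlen.

14.4 km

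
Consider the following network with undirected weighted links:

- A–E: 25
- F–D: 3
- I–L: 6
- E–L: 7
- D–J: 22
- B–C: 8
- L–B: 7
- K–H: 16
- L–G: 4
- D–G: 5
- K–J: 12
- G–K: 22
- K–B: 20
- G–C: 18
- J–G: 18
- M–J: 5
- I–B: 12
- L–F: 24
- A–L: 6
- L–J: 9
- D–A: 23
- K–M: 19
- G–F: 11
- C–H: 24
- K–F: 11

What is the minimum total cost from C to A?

Running Dijkstra from C:
C: 0
B: 8  (via C)
L: 15  (via B)
G: 18  (via C)
I: 20  (via B)
A: 21  (via L)
Shortest route: C → B → L → A = 21.

21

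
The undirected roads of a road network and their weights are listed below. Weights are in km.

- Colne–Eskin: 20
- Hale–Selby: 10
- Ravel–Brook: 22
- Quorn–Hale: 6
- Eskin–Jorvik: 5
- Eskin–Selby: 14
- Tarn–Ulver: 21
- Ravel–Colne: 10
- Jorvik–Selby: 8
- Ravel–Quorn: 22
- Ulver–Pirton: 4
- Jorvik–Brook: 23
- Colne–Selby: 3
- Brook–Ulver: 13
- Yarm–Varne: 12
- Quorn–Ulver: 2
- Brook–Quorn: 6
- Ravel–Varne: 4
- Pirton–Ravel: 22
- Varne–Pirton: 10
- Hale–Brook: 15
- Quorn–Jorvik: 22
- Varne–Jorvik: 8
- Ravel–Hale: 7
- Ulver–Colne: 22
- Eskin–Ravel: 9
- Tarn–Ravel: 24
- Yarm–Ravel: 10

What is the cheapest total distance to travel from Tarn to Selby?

37 km

Enumerating some paths:
Tarn–Ravel–Varne–Jorvik–Selby: 24+4+8+8 = 44
Tarn–Ulver–Quorn–Hale–Selby: 21+2+6+10 = 39
Tarn–Ravel–Colne–Selby: 24+10+3 = 37
Tarn–Ravel–Hale–Selby: 24+7+10 = 41
The minimum is 37 km via Tarn–Ravel–Colne–Selby.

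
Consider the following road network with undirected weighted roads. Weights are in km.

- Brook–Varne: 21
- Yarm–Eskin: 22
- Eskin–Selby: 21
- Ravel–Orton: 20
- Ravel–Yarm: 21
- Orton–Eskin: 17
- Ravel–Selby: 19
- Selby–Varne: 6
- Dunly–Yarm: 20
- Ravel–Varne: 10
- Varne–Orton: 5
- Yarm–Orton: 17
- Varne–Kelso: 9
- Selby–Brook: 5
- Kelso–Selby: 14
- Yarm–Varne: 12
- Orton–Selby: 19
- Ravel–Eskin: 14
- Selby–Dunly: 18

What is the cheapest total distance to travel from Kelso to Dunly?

32 km

Shortest distances from Kelso:
Kelso: 0
Varne: 9  (via Kelso)
Selby: 14  (via Kelso)
Orton: 14  (via Varne)
Ravel: 19  (via Varne)
Brook: 19  (via Selby)
Yarm: 21  (via Varne)
Eskin: 31  (via Orton)
Dunly: 32  (via Selby)
Shortest route: Kelso → Selby → Dunly = 32 km.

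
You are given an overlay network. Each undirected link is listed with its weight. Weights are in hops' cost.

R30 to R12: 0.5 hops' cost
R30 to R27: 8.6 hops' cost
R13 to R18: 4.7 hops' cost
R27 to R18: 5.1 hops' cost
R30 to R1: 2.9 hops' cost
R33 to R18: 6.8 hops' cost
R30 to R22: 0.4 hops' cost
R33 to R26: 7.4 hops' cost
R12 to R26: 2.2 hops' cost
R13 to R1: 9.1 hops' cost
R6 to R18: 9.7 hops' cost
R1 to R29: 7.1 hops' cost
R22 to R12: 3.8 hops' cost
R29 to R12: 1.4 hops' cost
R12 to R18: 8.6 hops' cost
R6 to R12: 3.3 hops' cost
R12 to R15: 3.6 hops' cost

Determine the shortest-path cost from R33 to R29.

11 hops' cost

Compare a few routes:
R33 - R26 - R12 - R29: 7.4+2.2+1.4 = 11
R33 - R18 - R12 - R29: 6.8+8.6+1.4 = 16.8
R33 - R26 - R12 - R30 - R1 - R29: 7.4+2.2+0.5+2.9+7.1 = 20.1
The minimum is 11 hops' cost via R33 - R26 - R12 - R29.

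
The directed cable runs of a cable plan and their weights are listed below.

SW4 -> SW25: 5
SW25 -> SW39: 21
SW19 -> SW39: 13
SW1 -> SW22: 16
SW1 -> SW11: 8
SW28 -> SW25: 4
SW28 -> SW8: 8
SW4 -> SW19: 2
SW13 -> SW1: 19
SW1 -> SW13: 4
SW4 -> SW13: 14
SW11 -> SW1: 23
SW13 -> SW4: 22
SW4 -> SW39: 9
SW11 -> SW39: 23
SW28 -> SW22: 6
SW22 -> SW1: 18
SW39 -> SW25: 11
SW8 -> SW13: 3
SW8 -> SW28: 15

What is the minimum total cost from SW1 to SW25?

31

Enumerating some paths:
SW1 → SW13 → SW4 → SW25: 4+22+5 = 31
SW1 → SW13 → SW4 → SW39 → SW25: 4+22+9+11 = 46
SW1 → SW11 → SW39 → SW25: 8+23+11 = 42
SW1 → SW13 → SW4 → SW19 → SW39 → SW25: 4+22+2+13+11 = 52
The minimum is 31 via SW1 → SW13 → SW4 → SW25.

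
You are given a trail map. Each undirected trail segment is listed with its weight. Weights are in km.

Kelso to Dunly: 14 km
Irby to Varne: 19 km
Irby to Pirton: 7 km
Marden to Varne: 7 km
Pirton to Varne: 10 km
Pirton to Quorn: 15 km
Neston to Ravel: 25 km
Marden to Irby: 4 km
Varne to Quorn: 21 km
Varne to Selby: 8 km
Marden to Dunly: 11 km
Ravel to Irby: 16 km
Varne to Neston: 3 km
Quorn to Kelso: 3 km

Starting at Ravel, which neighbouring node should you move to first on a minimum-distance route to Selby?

Candidate routes:
Ravel–Irby–Marden–Varne–Selby: 16+4+7+8 = 35
Ravel–Irby–Pirton–Varne–Selby: 16+7+10+8 = 41
Ravel–Neston–Varne–Selby: 25+3+8 = 36
The minimum is 35 km via Ravel–Irby–Marden–Varne–Selby.
So from Ravel the first move is to Irby.

Irby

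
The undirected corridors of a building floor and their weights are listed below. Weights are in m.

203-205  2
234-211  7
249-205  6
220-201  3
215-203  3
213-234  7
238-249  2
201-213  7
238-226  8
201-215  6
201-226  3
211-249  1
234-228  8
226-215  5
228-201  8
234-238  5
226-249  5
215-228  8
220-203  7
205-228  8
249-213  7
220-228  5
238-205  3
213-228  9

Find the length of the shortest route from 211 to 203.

8 m

Candidate routes:
211 → 249 → 226 → 215 → 203: 1+5+5+3 = 14
211 → 249 → 238 → 205 → 203: 1+2+3+2 = 8
211 → 249 → 205 → 203: 1+6+2 = 9
Cheapest is 211 → 249 → 238 → 205 → 203 at 8 m.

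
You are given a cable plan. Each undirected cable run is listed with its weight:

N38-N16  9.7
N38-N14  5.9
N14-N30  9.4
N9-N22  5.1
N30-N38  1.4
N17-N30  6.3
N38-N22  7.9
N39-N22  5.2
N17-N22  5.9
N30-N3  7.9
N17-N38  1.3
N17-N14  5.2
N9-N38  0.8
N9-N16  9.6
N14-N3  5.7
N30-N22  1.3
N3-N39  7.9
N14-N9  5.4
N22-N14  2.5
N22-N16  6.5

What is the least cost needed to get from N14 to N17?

5.2

Shortest distances from N14:
N14: 0
N22: 2.5  (via N14)
N30: 3.8  (via N22)
N38: 5.2  (via N30)
N17: 5.2  (via N14)
Shortest route: N14 → N17 = 5.2.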